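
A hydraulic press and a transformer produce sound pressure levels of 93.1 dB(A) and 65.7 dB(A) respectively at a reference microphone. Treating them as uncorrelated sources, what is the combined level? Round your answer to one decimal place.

For uncorrelated sources the intensities add, so convert each level to linear form, sum, and take 10·log₁₀ of the total.
Σ 10^(L/10) = 10^(93.1/10) + 10^(65.7/10) = 2.045e+09.
L_total = 10·log₁₀(2.045e+09) = 93.11 dB(A).

93.1 dB(A)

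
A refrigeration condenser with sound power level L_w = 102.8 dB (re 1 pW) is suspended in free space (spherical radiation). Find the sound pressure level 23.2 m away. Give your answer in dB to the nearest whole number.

64 dB

The power spreads over a sphere of area 4π·r², so L_p = L_w − 10·log₁₀(4π·r²).
4π·r² = 6764 m², 10·log₁₀ of that is 38.302 dB.
L_p = 102.8 − 38.302 = 64.50 dB.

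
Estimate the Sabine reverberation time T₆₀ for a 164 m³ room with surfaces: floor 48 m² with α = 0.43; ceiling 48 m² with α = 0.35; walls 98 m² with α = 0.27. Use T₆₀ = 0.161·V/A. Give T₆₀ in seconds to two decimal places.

0.41 s

Summing Sᵢαᵢ: 48·0.43 + 48·0.35 + 98·0.27 = 63.90 m².
T₆₀ = 0.161 × 164 / 63.90 = 0.413 s.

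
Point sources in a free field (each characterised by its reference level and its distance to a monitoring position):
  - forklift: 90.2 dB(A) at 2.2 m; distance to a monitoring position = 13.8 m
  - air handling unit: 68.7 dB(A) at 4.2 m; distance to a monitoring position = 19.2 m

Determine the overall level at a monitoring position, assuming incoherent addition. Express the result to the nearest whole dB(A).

74 dB(A)

Apply inverse-square spreading to bring every level to the receiver, then sum 10^(L/10).
forklift: 90.2 − 20·log₁₀(13.8/2.2) = 90.2 − 15.95 = 74.25 dB(A).
air handling unit: 68.7 − 20·log₁₀(19.2/4.2) = 68.7 − 13.20 = 55.50 dB(A).
Σ 10^(L/10) = 2.697e+07 → L_total = 10·log₁₀(2.697e+07) = 74.31 dB(A).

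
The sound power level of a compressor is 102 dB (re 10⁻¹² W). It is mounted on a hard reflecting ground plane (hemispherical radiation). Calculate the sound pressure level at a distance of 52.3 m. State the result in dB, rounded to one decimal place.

Free-field hemispherical radiation: L_p = L_w − 10·log₁₀(2π·r²), r = 52.3 m.
2π·r² = 1.719e+04 m², 10·log₁₀ of that is 42.352 dB.
L_p = 102 − 42.352 = 59.65 dB.

59.6 dB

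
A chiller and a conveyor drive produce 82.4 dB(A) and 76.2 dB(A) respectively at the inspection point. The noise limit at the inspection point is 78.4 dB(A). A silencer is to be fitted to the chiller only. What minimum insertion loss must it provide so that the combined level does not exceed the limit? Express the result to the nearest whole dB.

8 dB

Everything except the chiller sums to 10^(76.2/10) = 4.169e+07 in linear terms, 76.20 dB(A).
The limit corresponds to 10^(78.4/10) = 6.918e+07; subtracting the fixed part leaves 2.750e+07 for the chiller, i.e. 74.39 dB(A).
So the chiller must be reduced from 82.4 to 74.39 dB(A): IL = 8.01 dB.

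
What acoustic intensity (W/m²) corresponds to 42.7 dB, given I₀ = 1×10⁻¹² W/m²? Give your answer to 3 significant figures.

L = 10·log₁₀(I/I₀) ⇒ I = I₀·10^(L/10) = 10⁻¹² × 10^4.27.

1.86e-08 W/m²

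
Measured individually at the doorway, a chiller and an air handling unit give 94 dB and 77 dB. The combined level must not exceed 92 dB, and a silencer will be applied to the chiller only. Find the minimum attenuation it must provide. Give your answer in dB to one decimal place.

The untreated sources together contribute 10^(77/10) = 5.012e+07, i.e. 77.00 dB.
To meet 92 dB overall, the treated chiller may contribute at most 10^(92/10) − 5.012e+07 = 1.535e+09, i.e. 91.86 dB.
So the chiller must be reduced from 94 to 91.86 dB: IL = 2.14 dB.

2.1 dB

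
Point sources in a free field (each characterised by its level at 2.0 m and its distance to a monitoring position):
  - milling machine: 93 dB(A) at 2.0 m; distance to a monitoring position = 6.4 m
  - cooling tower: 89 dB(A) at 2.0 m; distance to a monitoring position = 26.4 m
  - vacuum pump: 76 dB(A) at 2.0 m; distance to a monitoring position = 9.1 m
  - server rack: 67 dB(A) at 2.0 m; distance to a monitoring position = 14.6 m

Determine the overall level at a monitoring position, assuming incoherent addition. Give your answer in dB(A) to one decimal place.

Apply inverse-square spreading to bring every level to the receiver, then sum 10^(L/10).
milling machine: 93 − 20·log₁₀(6.4/2.0) = 93 − 10.10 = 82.90 dB(A).
cooling tower: 89 − 20·log₁₀(26.4/2.0) = 89 − 22.41 = 66.59 dB(A).
vacuum pump: 76 − 20·log₁₀(9.1/2.0) = 76 − 13.16 = 62.84 dB(A).
server rack: 67 − 20·log₁₀(14.6/2.0) = 67 − 17.27 = 49.73 dB(A).
Σ 10^(L/10) = 2.014e+08 → L_total = 10·log₁₀(2.014e+08) = 83.04 dB(A).

83.0 dB(A)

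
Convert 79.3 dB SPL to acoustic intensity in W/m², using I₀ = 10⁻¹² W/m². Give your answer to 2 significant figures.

8.5e-05 W/m²

L = 10·log₁₀(I/I₀) ⇒ I = I₀·10^(L/10) = 10⁻¹² × 10^7.93.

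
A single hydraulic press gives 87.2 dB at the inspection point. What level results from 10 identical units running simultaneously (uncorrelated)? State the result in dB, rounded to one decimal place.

L_total = L₁ + 10·log₁₀ N for N identical incoherent sources.
L_total = 87.2 + 10·log₁₀(10) = 87.2 + 10.000 = 97.20 dB.

97.2 dB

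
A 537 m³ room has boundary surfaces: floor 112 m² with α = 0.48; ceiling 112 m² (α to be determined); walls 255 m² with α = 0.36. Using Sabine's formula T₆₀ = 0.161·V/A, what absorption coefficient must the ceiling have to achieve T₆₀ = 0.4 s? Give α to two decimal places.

0.63

A = 0.161·V/T₆₀ = 0.161·537/0.4 = 216.14 m² sabins.
Absorption from the other surfaces = 112·0.48 + 255·0.36 = 145.56 m², so the ceiling must supply 70.58 m² over 112 m².
α = 70.58/112 = 0.630.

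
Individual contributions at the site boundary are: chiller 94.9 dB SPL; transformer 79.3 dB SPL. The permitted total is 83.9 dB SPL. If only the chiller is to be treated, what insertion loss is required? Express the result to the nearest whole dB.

13 dB

The untreated sources together contribute 10^(79.3/10) = 8.511e+07, i.e. 79.30 dB SPL.
The limit corresponds to 10^(83.9/10) = 2.455e+08; subtracting the fixed part leaves 1.604e+08 for the chiller, i.e. 82.05 dB SPL.
So the chiller must be reduced from 94.9 to 82.05 dB SPL: IL = 12.85 dB.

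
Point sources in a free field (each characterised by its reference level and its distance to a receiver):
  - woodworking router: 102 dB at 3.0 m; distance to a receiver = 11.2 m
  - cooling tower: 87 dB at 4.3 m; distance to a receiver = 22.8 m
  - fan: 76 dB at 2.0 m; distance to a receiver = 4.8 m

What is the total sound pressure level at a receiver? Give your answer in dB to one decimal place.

Propagate each source to the receiver with L = L_ref − 20·log₁₀(r/r_ref), then add intensities.
woodworking router: 102 − 20·log₁₀(11.2/3.0) = 102 − 11.44 = 90.56 dB.
cooling tower: 87 − 20·log₁₀(22.8/4.3) = 87 − 14.49 = 72.51 dB.
fan: 76 − 20·log₁₀(4.8/2.0) = 76 − 7.60 = 68.40 dB.
Σ 10^(L/10) = 1.162e+09 → L_total = 10·log₁₀(1.162e+09) = 90.65 dB.

90.7 dB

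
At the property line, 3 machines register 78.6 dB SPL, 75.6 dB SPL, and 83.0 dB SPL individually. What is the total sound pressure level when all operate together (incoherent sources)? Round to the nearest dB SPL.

Incoherent sources combine by intensity addition: L_total = 10·log₁₀(Σ 10^(L_i/10)).
Σ 10^(L/10) = 10^(78.6/10) + 10^(75.6/10) + 10^(83.0/10) = 3.083e+08.
L_total = 10·log₁₀(3.083e+08) = 84.89 dB SPL.

85 dB SPL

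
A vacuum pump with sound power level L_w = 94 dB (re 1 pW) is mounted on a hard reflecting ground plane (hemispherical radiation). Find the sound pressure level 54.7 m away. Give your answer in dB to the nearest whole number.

51 dB

The power spreads over a hemisphere of area 2π·r², so L_p = L_w − 10·log₁₀(2π·r²).
2π·r² = 1.88e+04 m², 10·log₁₀ of that is 42.742 dB.
L_p = 94 − 42.742 = 51.26 dB.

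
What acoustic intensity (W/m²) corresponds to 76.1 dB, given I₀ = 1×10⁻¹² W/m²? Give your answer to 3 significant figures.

4.07e-05 W/m²

L = 10·log₁₀(I/I₀) ⇒ I = I₀·10^(L/10) = 10⁻¹² × 10^7.61.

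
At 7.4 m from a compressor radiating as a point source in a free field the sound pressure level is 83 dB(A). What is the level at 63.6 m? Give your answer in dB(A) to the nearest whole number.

64 dB(A)

For a point source, L₂ = L₁ − 20·log₁₀(r₂/r₁).
L₂ = 83 − 20·log₁₀(63.6/7.4) = 83 − 18.685 = 64.32 dB(A).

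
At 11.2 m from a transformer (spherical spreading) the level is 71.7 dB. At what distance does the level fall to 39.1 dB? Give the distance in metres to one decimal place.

The 32.6 dB drop corresponds to a distance ratio of 10^(32.6/20) for a point source.
r₂ = 11.2·10^((71.7−39.1)/20) = 11.2·10^(32.6/20) = 477.77 m.

477.8 m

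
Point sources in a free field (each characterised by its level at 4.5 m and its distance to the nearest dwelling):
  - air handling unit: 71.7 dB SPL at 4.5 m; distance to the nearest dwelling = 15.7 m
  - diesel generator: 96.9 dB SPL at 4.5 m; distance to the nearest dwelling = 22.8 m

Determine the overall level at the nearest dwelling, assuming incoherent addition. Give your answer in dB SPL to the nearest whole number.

First find each source's level at the receiver (point-source: −20·log₁₀(r/r_ref)), then combine on an intensity basis.
air handling unit: 71.7 − 20·log₁₀(15.7/4.5) = 71.7 − 10.85 = 60.85 dB SPL.
diesel generator: 96.9 − 20·log₁₀(22.8/4.5) = 96.9 − 14.09 = 82.81 dB SPL.
Σ 10^(L/10) = 1.920e+08 → L_total = 10·log₁₀(1.920e+08) = 82.83 dB SPL.

83 dB SPL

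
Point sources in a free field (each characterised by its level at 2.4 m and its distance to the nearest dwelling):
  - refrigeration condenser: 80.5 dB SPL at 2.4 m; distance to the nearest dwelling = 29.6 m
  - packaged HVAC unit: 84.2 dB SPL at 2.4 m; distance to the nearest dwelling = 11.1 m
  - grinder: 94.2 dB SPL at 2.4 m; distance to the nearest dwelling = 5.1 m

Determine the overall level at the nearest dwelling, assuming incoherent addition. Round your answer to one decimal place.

Apply inverse-square spreading to bring every level to the receiver, then sum 10^(L/10).
refrigeration condenser: 80.5 − 20·log₁₀(29.6/2.4) = 80.5 − 21.82 = 58.68 dB SPL.
packaged HVAC unit: 84.2 − 20·log₁₀(11.1/2.4) = 84.2 − 13.30 = 70.90 dB SPL.
grinder: 94.2 − 20·log₁₀(5.1/2.4) = 94.2 − 6.55 = 87.65 dB SPL.
Σ 10^(L/10) = 5.955e+08 → L_total = 10·log₁₀(5.955e+08) = 87.75 dB SPL.

87.7 dB SPL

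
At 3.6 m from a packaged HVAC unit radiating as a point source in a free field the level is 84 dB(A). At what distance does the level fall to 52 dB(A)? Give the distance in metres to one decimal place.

For a point source L₁ − L₂ = 20·log₁₀(r₂/r₁), so r₂ = r₁·10^((L₁−L₂)/20).
r₂ = 3.6·10^((84−52)/20) = 3.6·10^(32.0/20) = 143.32 m.

143.3 m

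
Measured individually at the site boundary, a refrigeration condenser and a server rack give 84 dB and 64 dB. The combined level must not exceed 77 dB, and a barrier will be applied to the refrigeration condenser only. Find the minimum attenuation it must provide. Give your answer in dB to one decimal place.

7.2 dB

Everything except the refrigeration condenser sums to 10^(64/10) = 2.512e+06 in linear terms, 64.00 dB.
The limit corresponds to 10^(77/10) = 5.012e+07; subtracting the fixed part leaves 4.761e+07 for the refrigeration condenser, i.e. 76.78 dB.
Required insertion loss = 84 − 76.78 = 7.22 dB.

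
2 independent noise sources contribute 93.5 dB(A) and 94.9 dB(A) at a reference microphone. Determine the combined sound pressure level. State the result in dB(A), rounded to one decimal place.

97.3 dB(A)

Incoherent sources combine by intensity addition: L_total = 10·log₁₀(Σ 10^(L_i/10)).
Σ 10^(L/10) = 10^(93.5/10) + 10^(94.9/10) = 5.329e+09.
L_total = 10·log₁₀(5.329e+09) = 97.27 dB(A).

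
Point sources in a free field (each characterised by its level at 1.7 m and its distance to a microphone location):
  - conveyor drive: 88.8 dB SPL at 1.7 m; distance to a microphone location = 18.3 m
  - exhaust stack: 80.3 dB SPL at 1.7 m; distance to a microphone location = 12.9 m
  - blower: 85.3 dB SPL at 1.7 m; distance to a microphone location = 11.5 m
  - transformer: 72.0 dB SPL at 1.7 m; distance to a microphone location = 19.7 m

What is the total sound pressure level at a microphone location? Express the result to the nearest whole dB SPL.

72 dB SPL

First find each source's level at the receiver (point-source: −20·log₁₀(r/r_ref)), then combine on an intensity basis.
conveyor drive: 88.8 − 20·log₁₀(18.3/1.7) = 88.8 − 20.64 = 68.16 dB SPL.
exhaust stack: 80.3 − 20·log₁₀(12.9/1.7) = 80.3 − 17.60 = 62.70 dB SPL.
blower: 85.3 − 20·log₁₀(11.5/1.7) = 85.3 − 16.60 = 68.70 dB SPL.
transformer: 72.0 − 20·log₁₀(19.7/1.7) = 72.0 − 21.28 = 50.72 dB SPL.
Σ 10^(L/10) = 1.593e+07 → L_total = 10·log₁₀(1.593e+07) = 72.02 dB SPL.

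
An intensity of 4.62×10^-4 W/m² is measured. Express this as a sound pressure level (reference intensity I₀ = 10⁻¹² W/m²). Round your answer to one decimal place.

86.6 dB

L = 10·log₁₀(I/I₀) = 10·log₁₀(4.62×10^-4/10⁻¹²) = 10·log₁₀(4.62×10^8).
L = 10·(0.6646 + 8) = 86.65 dB.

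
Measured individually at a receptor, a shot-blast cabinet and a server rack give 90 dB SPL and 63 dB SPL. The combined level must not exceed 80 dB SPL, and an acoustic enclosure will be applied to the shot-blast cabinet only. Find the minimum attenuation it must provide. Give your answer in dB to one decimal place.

Fixed contribution from the other source: Σ 10^(L/10) = 10^(63/10) = 1.995e+06 (63.00 dB SPL).
The limit corresponds to 10^(80/10) = 1.000e+08; subtracting the fixed part leaves 9.800e+07 for the shot-blast cabinet, i.e. 79.91 dB SPL.
So the shot-blast cabinet must be reduced from 90 to 79.91 dB SPL: IL = 10.09 dB.

10.1 dB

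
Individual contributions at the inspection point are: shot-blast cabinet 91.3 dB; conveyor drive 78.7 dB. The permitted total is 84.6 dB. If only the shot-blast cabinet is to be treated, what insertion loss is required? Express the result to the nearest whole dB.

Fixed contribution from the other source: Σ 10^(L/10) = 10^(78.7/10) = 7.413e+07 (78.70 dB).
The limit corresponds to 10^(84.6/10) = 2.884e+08; subtracting the fixed part leaves 2.143e+08 for the shot-blast cabinet, i.e. 83.31 dB.
Required insertion loss = 91.3 − 83.31 = 7.99 dB.

8 dB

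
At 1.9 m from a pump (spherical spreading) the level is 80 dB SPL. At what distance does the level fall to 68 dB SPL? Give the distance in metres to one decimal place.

Point-source spreading drops the level by 20·log₁₀(r₂/r₁); inverting, r₂/r₁ = 10^(ΔL/20).
r₂ = 1.9·10^((80−68)/20) = 1.9·10^(12.0/20) = 7.56 m.

7.6 m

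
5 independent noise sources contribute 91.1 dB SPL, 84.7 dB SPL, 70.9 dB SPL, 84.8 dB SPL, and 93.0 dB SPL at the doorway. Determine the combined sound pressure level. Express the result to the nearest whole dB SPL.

For uncorrelated sources the intensities add, so convert each level to linear form, sum, and take 10·log₁₀ of the total.
Σ 10^(L/10) = 10^(91.1/10) + 10^(84.7/10) + 10^(70.9/10) + 10^(84.8/10) + 10^(93.0/10) = 3.893e+09.
L_total = 10·log₁₀(3.893e+09) = 95.90 dB SPL.

96 dB SPL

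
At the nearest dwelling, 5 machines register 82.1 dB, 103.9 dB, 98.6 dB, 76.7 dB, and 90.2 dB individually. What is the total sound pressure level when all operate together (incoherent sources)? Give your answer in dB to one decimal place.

For uncorrelated sources the intensities add, so convert each level to linear form, sum, and take 10·log₁₀ of the total.
Σ 10^(L/10) = 10^(82.1/10) + 10^(103.9/10) + 10^(98.6/10) + 10^(76.7/10) + 10^(90.2/10) = 3.305e+10.
L_total = 10·log₁₀(3.305e+10) = 105.19 dB.

105.2 dB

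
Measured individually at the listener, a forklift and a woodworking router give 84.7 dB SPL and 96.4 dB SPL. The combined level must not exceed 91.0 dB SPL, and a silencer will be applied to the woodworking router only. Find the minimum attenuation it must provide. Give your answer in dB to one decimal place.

6.6 dB

Everything except the woodworking router sums to 10^(84.7/10) = 2.951e+08 in linear terms, 84.70 dB SPL.
To meet 91.0 dB SPL overall, the treated woodworking router may contribute at most 10^(91.0/10) − 2.951e+08 = 9.638e+08, i.e. 89.84 dB SPL.
So the woodworking router must be reduced from 96.4 to 89.84 dB SPL: IL = 6.56 dB.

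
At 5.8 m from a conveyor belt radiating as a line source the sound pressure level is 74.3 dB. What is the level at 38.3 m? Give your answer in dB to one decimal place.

Line-source attenuation: ΔL = 10·log₁₀(r₂/r₁) = 10·log₁₀(38.3/5.8) = 8.198 dB.
L₂ = 74.3 − 10·log₁₀(38.3/5.8) = 74.3 − 8.198 = 66.10 dB.

66.1 dB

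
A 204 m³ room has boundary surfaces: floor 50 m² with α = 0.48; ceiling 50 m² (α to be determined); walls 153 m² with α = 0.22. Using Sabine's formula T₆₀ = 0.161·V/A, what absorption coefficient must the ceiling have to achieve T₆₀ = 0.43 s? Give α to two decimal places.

From T₆₀ = 0.161·V/A, the target T₆₀ = 0.43 s needs A = 0.161·204/0.43 = 76.38 m².
Absorption from the other surfaces = 50·0.48 + 153·0.22 = 57.66 m², so the ceiling must supply 18.72 m² over 50 m².
α = 18.72/50 = 0.374.

0.37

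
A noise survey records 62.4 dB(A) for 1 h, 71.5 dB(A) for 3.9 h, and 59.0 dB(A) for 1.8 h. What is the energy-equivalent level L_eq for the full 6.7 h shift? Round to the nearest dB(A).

Weight each interval's intensity by its duration and average over T = 6.7 h:
Σ tᵢ·10^(Lᵢ/10) = 1·10^(62.4/10) + 3.9·10^(71.5/10) + 1.8·10^(59.0/10) = 5.826e+07.
L_eq = 10·log₁₀(5.826e+07/6.7) = 69.39 dB(A).

69 dB(A)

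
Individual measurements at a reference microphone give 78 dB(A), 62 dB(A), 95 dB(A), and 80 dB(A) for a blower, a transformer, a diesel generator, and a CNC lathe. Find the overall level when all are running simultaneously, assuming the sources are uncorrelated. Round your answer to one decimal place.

95.2 dB(A)

For uncorrelated sources the intensities add, so convert each level to linear form, sum, and take 10·log₁₀ of the total.
Σ 10^(L/10) = 10^(78/10) + 10^(62/10) + 10^(95/10) + 10^(80/10) = 3.327e+09.
L_total = 10·log₁₀(3.327e+09) = 95.22 dB(A).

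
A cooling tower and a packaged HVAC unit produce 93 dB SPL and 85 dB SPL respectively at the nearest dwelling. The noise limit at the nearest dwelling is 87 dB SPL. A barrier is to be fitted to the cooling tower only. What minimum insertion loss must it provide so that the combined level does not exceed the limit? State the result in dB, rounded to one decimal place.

Fixed contribution from the other source: Σ 10^(L/10) = 10^(85/10) = 3.162e+08 (85.00 dB SPL).
The limit corresponds to 10^(87/10) = 5.012e+08; subtracting the fixed part leaves 1.850e+08 for the cooling tower, i.e. 82.67 dB SPL.
Required insertion loss = 93 − 82.67 = 10.33 dB.

10.3 dB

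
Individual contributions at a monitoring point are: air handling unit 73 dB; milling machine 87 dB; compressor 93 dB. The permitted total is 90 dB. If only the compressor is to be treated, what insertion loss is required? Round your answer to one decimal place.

The untreated sources together contribute 10^(73/10) + 10^(87/10) = 5.211e+08, i.e. 87.17 dB.
The limit corresponds to 10^(90/10) = 1.000e+09; subtracting the fixed part leaves 4.789e+08 for the compressor, i.e. 86.80 dB.
Required insertion loss = 93 − 86.80 = 6.20 dB.

6.2 dB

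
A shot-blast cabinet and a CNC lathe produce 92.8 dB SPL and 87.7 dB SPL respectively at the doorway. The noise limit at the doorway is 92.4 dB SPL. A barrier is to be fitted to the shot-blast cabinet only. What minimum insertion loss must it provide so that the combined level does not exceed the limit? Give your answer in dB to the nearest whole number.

2 dB

Fixed contribution from the other source: Σ 10^(L/10) = 10^(87.7/10) = 5.888e+08 (87.70 dB SPL).
The limit corresponds to 10^(92.4/10) = 1.738e+09; subtracting the fixed part leaves 1.149e+09 for the shot-blast cabinet, i.e. 90.60 dB SPL.
So the shot-blast cabinet must be reduced from 92.8 to 90.60 dB SPL: IL = 2.20 dB.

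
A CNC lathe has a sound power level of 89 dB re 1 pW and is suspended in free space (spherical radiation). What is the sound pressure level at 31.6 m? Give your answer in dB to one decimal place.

Free-field spherical radiation: L_p = L_w − 10·log₁₀(4π·r²), r = 31.6 m.
4π·r² = 1.255e+04 m², 10·log₁₀ of that is 40.986 dB.
L_p = 89 − 40.986 = 48.01 dB.

48.0 dB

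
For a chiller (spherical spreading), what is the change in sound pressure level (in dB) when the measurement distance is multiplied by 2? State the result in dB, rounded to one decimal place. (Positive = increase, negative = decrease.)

With spherical spreading the level changes by −20·log₁₀(r₂/r₁).
ΔL = −20·log₁₀(2) = -6.02 dB.

-6.0 dB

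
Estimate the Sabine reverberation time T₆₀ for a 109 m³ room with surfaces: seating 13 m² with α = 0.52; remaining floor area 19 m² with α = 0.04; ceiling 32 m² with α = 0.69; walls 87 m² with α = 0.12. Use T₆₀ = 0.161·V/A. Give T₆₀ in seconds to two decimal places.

Total absorption A = 13·0.52 + 19·0.04 + 32·0.69 + 87·0.12 = 40.04 m² sabins.
T₆₀ = 0.161·V/A = 0.161·109/40.04 = 0.438 s.

0.44 s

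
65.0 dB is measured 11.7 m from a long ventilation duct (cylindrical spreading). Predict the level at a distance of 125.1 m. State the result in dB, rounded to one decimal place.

For a line source, L₂ = L₁ − 10·log₁₀(r₂/r₁).
L₂ = 65.0 − 10·log₁₀(125.1/11.7) = 65.0 − 10.291 = 54.71 dB.

54.7 dB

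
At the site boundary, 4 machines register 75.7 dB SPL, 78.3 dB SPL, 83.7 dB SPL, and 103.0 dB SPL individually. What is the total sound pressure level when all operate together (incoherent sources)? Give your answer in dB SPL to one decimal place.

103.1 dB SPL

For uncorrelated sources the intensities add, so convert each level to linear form, sum, and take 10·log₁₀ of the total.
Σ 10^(L/10) = 10^(75.7/10) + 10^(78.3/10) + 10^(83.7/10) + 10^(103.0/10) = 2.029e+10.
L_total = 10·log₁₀(2.029e+10) = 103.07 dB SPL.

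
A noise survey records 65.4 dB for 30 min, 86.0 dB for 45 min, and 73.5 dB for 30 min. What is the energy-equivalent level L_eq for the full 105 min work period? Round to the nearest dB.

83 dB

L_eq = 10·log₁₀[(1/T)·Σ tᵢ·10^(Lᵢ/10)] with T = 105 min.
Σ tᵢ·10^(Lᵢ/10) = 30·10^(65.4/10) + 45·10^(86.0/10) + 30·10^(73.5/10) = 1.869e+10.
L_eq = 10·log₁₀(1.869e+10/105) = 82.50 dB.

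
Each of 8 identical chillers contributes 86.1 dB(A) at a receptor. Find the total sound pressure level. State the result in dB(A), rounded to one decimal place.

L_total = L₁ + 10·log₁₀ N for N identical incoherent sources.
L_total = 86.1 + 10·log₁₀(8) = 86.1 + 9.031 = 95.13 dB(A).

95.1 dB(A)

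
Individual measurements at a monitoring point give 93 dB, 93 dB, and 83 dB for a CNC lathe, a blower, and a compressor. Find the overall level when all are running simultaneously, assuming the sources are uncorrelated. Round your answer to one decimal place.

Incoherent sources combine by intensity addition: L_total = 10·log₁₀(Σ 10^(L_i/10)).
Σ 10^(L/10) = 10^(93/10) + 10^(93/10) + 10^(83/10) = 4.190e+09.
L_total = 10·log₁₀(4.190e+09) = 96.22 dB.

96.2 dB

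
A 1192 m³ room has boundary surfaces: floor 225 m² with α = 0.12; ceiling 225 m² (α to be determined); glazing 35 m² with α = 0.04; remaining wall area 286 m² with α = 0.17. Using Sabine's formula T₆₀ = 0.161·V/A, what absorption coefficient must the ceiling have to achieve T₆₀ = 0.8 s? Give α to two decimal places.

From T₆₀ = 0.161·V/A, the target T₆₀ = 0.8 s needs A = 0.161·1192/0.8 = 239.89 m².
Absorption from the other surfaces = 225·0.12 + 35·0.04 + 286·0.17 = 77.02 m², so the ceiling must supply 162.87 m² over 225 m².
α = 162.87/225 = 0.724.

0.72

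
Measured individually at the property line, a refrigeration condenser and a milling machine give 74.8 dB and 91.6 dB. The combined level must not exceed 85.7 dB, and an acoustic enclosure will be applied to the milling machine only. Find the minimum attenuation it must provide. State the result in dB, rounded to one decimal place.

Fixed contribution from the other source: Σ 10^(L/10) = 10^(74.8/10) = 3.020e+07 (74.80 dB).
To meet 85.7 dB overall, the treated milling machine may contribute at most 10^(85.7/10) − 3.020e+07 = 3.413e+08, i.e. 85.33 dB.
So the milling machine must be reduced from 91.6 to 85.33 dB: IL = 6.27 dB.

6.3 dB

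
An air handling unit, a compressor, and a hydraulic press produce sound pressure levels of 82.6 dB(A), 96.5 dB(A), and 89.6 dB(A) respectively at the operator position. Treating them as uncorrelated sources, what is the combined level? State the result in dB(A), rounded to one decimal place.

For uncorrelated sources the intensities add, so convert each level to linear form, sum, and take 10·log₁₀ of the total.
Σ 10^(L/10) = 10^(82.6/10) + 10^(96.5/10) + 10^(89.6/10) = 5.561e+09.
L_total = 10·log₁₀(5.561e+09) = 97.45 dB(A).

97.5 dB(A)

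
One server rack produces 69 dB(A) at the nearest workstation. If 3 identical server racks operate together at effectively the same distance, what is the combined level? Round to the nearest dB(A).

With 3 equal, uncorrelated contributions the intensity is 3× that of one unit, giving a rise of 10·log₁₀ 3.
L_total = 69 + 10·log₁₀(3) = 69 + 4.771 = 73.77 dB(A).

74 dB(A)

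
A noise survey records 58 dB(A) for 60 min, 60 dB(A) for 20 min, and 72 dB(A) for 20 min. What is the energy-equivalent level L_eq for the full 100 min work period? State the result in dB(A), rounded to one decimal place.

65.7 dB(A)

The energy average is taken in the linear domain: L_eq = 10·log₁₀[(Σ tᵢ·10^(Lᵢ/10))/T], T = 100 min.
Σ tᵢ·10^(Lᵢ/10) = 60·10^(58/10) + 20·10^(60/10) + 20·10^(72/10) = 3.748e+08.
L_eq = 10·log₁₀(3.748e+08/100) = 65.74 dB(A).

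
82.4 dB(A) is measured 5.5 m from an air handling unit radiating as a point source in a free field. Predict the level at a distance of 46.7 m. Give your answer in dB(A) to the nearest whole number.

64 dB(A)

For a point source, L₂ = L₁ − 20·log₁₀(r₂/r₁).
L₂ = 82.4 − 20·log₁₀(46.7/5.5) = 82.4 − 18.579 = 63.82 dB(A).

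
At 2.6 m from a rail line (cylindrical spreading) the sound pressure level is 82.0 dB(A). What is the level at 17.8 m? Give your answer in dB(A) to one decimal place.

73.6 dB(A)

Line-source attenuation: ΔL = 10·log₁₀(r₂/r₁) = 10·log₁₀(17.8/2.6) = 8.354 dB.
L₂ = 82.0 − 10·log₁₀(17.8/2.6) = 82.0 − 8.354 = 73.65 dB(A).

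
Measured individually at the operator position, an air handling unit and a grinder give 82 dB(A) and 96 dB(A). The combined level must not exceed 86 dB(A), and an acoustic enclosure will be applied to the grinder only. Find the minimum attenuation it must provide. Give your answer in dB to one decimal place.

12.2 dB

Everything except the grinder sums to 10^(82/10) = 1.585e+08 in linear terms, 82.00 dB(A).
To meet 86 dB(A) overall, the treated grinder may contribute at most 10^(86/10) − 1.585e+08 = 2.396e+08, i.e. 83.80 dB(A).
Required insertion loss = 96 − 83.80 = 12.20 dB.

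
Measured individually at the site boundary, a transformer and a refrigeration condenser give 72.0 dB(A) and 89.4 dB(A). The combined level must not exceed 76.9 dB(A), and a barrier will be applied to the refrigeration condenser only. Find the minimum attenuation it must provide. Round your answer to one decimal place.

14.2 dB

Everything except the refrigeration condenser sums to 10^(72.0/10) = 1.585e+07 in linear terms, 72.00 dB(A).
The limit corresponds to 10^(76.9/10) = 4.898e+07; subtracting the fixed part leaves 3.313e+07 for the refrigeration condenser, i.e. 75.20 dB(A).
So the refrigeration condenser must be reduced from 89.4 to 75.20 dB(A): IL = 14.20 dB.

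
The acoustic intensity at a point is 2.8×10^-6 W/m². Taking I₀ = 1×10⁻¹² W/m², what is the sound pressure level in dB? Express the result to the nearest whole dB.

I/I₀ = 2.8×10^-6/10⁻¹² = 2.8×10^6, and L = 10·log₁₀(I/I₀).
L = 10·(0.4472 + 6) = 64.47 dB.

64 dB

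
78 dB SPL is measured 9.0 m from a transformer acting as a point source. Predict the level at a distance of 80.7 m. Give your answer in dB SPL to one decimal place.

For a point source, L₂ = L₁ − 20·log₁₀(r₂/r₁).
L₂ = 78 − 20·log₁₀(80.7/9.0) = 78 − 19.053 = 58.95 dB SPL.

58.9 dB SPL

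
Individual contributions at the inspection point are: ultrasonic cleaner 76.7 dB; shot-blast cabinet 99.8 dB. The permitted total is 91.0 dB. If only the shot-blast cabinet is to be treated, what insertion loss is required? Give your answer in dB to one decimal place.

9.0 dB

Fixed contribution from the other source: Σ 10^(L/10) = 10^(76.7/10) = 4.677e+07 (76.70 dB).
The limit corresponds to 10^(91.0/10) = 1.259e+09; subtracting the fixed part leaves 1.212e+09 for the shot-blast cabinet, i.e. 90.84 dB.
Required insertion loss = 99.8 − 90.84 = 8.96 dB.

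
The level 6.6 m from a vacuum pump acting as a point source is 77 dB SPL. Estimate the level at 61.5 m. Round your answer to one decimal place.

57.6 dB SPL

For a point source, L₂ = L₁ − 20·log₁₀(r₂/r₁).
L₂ = 77 − 20·log₁₀(61.5/6.6) = 77 − 19.387 = 57.61 dB SPL.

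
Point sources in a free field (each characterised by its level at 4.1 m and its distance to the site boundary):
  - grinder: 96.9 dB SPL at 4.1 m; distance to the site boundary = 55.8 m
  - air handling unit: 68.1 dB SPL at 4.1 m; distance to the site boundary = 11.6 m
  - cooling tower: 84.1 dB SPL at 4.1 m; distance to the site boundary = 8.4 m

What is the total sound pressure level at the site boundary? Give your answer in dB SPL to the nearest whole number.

79 dB SPL

First find each source's level at the receiver (point-source: −20·log₁₀(r/r_ref)), then combine on an intensity basis.
grinder: 96.9 − 20·log₁₀(55.8/4.1) = 96.9 − 22.68 = 74.22 dB SPL.
air handling unit: 68.1 − 20·log₁₀(11.6/4.1) = 68.1 − 9.03 = 59.07 dB SPL.
cooling tower: 84.1 − 20·log₁₀(8.4/4.1) = 84.1 − 6.23 = 77.87 dB SPL.
Σ 10^(L/10) = 8.849e+07 → L_total = 10·log₁₀(8.849e+07) = 79.47 dB SPL.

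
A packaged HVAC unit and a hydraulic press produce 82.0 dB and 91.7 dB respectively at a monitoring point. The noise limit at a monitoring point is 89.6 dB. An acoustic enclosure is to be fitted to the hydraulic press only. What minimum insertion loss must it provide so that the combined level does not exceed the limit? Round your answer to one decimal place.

The untreated sources together contribute 10^(82.0/10) = 1.585e+08, i.e. 82.00 dB.
To meet 89.6 dB overall, the treated hydraulic press may contribute at most 10^(89.6/10) − 1.585e+08 = 7.535e+08, i.e. 88.77 dB.
Required insertion loss = 91.7 − 88.77 = 2.93 dB.

2.9 dB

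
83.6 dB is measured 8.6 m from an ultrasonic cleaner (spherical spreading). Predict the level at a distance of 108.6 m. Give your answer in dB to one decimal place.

61.6 dB

Point-source attenuation: ΔL = 20·log₁₀(r₂/r₁) = 20·log₁₀(108.6/8.6) = 22.027 dB.
L₂ = 83.6 − 20·log₁₀(108.6/8.6) = 83.6 − 22.027 = 61.57 dB.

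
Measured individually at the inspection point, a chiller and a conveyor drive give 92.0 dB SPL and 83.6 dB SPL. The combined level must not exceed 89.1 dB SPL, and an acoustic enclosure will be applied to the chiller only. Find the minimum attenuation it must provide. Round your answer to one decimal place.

Fixed contribution from the other source: Σ 10^(L/10) = 10^(83.6/10) = 2.291e+08 (83.60 dB SPL).
The limit corresponds to 10^(89.1/10) = 8.128e+08; subtracting the fixed part leaves 5.837e+08 for the chiller, i.e. 87.66 dB SPL.
So the chiller must be reduced from 92.0 to 87.66 dB SPL: IL = 4.34 dB.

4.3 dB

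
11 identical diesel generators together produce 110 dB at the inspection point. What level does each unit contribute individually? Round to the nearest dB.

Dividing the total intensity by 11 lowers the level by 10·log₁₀ 11 = 10.414 dB: L₁ = 110 − 10.414.

100 dB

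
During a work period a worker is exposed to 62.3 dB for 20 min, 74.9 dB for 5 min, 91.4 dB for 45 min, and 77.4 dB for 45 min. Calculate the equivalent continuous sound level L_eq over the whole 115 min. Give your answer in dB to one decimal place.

87.5 dB

Weight each interval's intensity by its duration and average over T = 115 min:
Σ tᵢ·10^(Lᵢ/10) = 20·10^(62.3/10) + 5·10^(74.9/10) + 45·10^(91.4/10) + 45·10^(77.4/10) = 6.478e+10.
L_eq = 10·log₁₀(6.478e+10/115) = 87.51 dB.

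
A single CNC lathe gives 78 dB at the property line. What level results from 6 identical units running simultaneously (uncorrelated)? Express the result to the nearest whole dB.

86 dB

N identical incoherent sources raise the level by 10·log₁₀ N.
L_total = 78 + 10·log₁₀(6) = 78 + 7.782 = 85.78 dB.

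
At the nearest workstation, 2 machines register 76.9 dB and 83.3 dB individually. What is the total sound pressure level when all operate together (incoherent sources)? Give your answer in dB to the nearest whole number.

For uncorrelated sources the intensities add, so convert each level to linear form, sum, and take 10·log₁₀ of the total.
Σ 10^(L/10) = 10^(76.9/10) + 10^(83.3/10) = 2.628e+08.
L_total = 10·log₁₀(2.628e+08) = 84.20 dB.

84 dB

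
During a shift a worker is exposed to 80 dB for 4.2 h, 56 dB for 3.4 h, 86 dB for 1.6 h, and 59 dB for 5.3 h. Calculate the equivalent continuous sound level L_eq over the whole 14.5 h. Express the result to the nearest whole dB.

L_eq = 10·log₁₀[(1/T)·Σ tᵢ·10^(Lᵢ/10)] with T = 14.5 h.
Σ tᵢ·10^(Lᵢ/10) = 4.2·10^(80/10) + 3.4·10^(56/10) + 1.6·10^(86/10) + 5.3·10^(59/10) = 1.063e+09.
L_eq = 10·log₁₀(1.063e+09/14.5) = 78.65 dB.

79 dB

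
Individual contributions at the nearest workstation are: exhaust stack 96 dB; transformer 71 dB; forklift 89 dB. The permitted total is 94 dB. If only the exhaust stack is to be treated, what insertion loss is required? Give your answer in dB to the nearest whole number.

The untreated sources together contribute 10^(71/10) + 10^(89/10) = 8.069e+08, i.e. 89.07 dB.
The limit corresponds to 10^(94/10) = 2.512e+09; subtracting the fixed part leaves 1.705e+09 for the exhaust stack, i.e. 92.32 dB.
Required insertion loss = 96 − 92.32 = 3.68 dB.

4 dB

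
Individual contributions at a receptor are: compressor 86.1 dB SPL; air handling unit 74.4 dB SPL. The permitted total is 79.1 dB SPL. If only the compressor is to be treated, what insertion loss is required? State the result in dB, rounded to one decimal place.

8.8 dB

The untreated sources together contribute 10^(74.4/10) = 2.754e+07, i.e. 74.40 dB SPL.
To meet 79.1 dB SPL overall, the treated compressor may contribute at most 10^(79.1/10) − 2.754e+07 = 5.374e+07, i.e. 77.30 dB SPL.
Required insertion loss = 86.1 − 77.30 = 8.80 dB.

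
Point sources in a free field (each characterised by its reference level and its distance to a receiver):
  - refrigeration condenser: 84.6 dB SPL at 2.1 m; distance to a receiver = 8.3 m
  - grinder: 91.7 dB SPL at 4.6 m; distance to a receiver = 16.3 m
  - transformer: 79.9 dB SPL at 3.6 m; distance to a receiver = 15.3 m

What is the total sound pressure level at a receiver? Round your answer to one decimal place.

81.5 dB SPL

Propagate each source to the receiver with L = L_ref − 20·log₁₀(r/r_ref), then add intensities.
refrigeration condenser: 84.6 − 20·log₁₀(8.3/2.1) = 84.6 − 11.94 = 72.66 dB SPL.
grinder: 91.7 − 20·log₁₀(16.3/4.6) = 91.7 − 10.99 = 80.71 dB SPL.
transformer: 79.9 − 20·log₁₀(15.3/3.6) = 79.9 − 12.57 = 67.33 dB SPL.
Σ 10^(L/10) = 1.417e+08 → L_total = 10·log₁₀(1.417e+08) = 81.51 dB SPL.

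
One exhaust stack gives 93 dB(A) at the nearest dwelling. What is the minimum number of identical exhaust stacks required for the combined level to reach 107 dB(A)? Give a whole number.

The shortfall is 107 − 93 = 14.0 dB, and N units add 10·log₁₀ N, so need 10·log₁₀ N ≥ 14.0.
N ≥ 10^(14.0/10) = 25.119, so N = 26.

26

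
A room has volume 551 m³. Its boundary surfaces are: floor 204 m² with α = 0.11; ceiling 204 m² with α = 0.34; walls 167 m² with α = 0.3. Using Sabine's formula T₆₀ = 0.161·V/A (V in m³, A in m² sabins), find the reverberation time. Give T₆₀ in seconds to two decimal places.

0.63 s

Summing Sᵢαᵢ: 204·0.11 + 204·0.34 + 167·0.3 = 141.90 m².
T₆₀ = 0.161·V/A = 0.161·551/141.90 = 0.625 s.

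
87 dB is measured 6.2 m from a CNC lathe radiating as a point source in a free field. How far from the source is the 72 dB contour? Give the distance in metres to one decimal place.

34.9 m

Point-source spreading drops the level by 20·log₁₀(r₂/r₁); inverting, r₂/r₁ = 10^(ΔL/20).
r₂ = 6.2·10^((87−72)/20) = 6.2·10^(15.0/20) = 34.87 m.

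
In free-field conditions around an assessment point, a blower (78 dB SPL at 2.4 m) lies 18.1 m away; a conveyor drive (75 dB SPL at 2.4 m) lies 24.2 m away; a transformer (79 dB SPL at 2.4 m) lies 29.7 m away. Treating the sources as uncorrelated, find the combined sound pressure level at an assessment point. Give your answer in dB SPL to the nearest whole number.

First find each source's level at the receiver (point-source: −20·log₁₀(r/r_ref)), then combine on an intensity basis.
blower: 78 − 20·log₁₀(18.1/2.4) = 78 − 17.55 = 60.45 dB SPL.
conveyor drive: 75 − 20·log₁₀(24.2/2.4) = 75 − 20.07 = 54.93 dB SPL.
transformer: 79 − 20·log₁₀(29.7/2.4) = 79 − 21.85 = 57.15 dB SPL.
Σ 10^(L/10) = 1.939e+06 → L_total = 10·log₁₀(1.939e+06) = 62.88 dB SPL.

63 dB SPL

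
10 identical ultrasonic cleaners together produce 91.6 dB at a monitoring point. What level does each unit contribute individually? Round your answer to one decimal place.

10 equal contributions raise the level by 10·log₁₀ 10 = 10.000 dB, so each unit alone gives 91.6 − 10.000.

81.6 dB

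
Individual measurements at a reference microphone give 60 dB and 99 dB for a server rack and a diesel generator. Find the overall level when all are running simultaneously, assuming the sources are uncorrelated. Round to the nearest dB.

For uncorrelated sources the intensities add, so convert each level to linear form, sum, and take 10·log₁₀ of the total.
Σ 10^(L/10) = 10^(60/10) + 10^(99/10) = 7.944e+09.
L_total = 10·log₁₀(7.944e+09) = 99.00 dB.

99 dB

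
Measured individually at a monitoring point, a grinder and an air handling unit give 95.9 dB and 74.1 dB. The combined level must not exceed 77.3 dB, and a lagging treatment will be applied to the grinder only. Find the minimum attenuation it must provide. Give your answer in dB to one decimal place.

21.4 dB

Everything except the grinder sums to 10^(74.1/10) = 2.570e+07 in linear terms, 74.10 dB.
To meet 77.3 dB overall, the treated grinder may contribute at most 10^(77.3/10) − 2.570e+07 = 2.800e+07, i.e. 74.47 dB.
Required insertion loss = 95.9 − 74.47 = 21.43 dB.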